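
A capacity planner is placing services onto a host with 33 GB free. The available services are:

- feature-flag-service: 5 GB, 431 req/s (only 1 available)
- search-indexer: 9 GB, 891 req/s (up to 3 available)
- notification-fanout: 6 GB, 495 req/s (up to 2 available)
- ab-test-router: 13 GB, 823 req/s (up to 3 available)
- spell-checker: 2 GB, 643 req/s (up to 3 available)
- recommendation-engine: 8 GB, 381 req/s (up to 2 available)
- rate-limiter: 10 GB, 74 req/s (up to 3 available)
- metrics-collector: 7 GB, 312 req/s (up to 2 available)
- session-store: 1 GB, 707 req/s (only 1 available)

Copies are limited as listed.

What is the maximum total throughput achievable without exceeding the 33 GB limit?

Taking the top-ratio services first gives feature-flag-service + 2×search-indexer + 3×spell-checker + session-store for 4849 (30 GB).
Dropping search-indexer frees 9 GB; slotting in 2×notification-fanout (12 GB) lifts the total to 4948 at 33 GB.
That's the maximum — no swap from here does better than 4948.

4948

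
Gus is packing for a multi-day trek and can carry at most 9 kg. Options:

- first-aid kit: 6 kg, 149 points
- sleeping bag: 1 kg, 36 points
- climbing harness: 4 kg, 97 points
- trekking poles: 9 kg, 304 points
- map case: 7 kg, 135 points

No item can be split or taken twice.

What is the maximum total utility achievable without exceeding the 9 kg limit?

Greedy by ratio would take first-aid kit + sleeping bag: 7 kg used, total 185.
Replace first-aid kit and sleeping bag with trekking poles: the trade gains 119 net, giving 304 at 9 kg.
Nothing else within 9 kg beats 304.

304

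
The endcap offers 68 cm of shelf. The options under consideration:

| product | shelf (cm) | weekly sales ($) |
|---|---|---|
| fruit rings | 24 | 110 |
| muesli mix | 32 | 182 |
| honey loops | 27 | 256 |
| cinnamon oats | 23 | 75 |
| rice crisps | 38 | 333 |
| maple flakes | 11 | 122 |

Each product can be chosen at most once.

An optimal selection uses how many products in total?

2

Optimal total is 589.
One optimal bundle: honey loops + rice crisps (65 cm).
All optima have 2 products.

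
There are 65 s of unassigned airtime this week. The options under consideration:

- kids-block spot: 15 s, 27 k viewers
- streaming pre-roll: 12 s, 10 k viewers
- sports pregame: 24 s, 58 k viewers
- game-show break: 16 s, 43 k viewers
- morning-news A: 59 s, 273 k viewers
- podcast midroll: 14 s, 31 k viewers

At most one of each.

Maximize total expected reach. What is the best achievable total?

273

By expected reach per s: morning-news A 4.63, game-show break 2.69, sports pregame 2.42, podcast midroll 2.21 lead.
Best packing: morning-news A — 59 s, 273 total.
An exhaustive check of the 64 subsets confirms 273.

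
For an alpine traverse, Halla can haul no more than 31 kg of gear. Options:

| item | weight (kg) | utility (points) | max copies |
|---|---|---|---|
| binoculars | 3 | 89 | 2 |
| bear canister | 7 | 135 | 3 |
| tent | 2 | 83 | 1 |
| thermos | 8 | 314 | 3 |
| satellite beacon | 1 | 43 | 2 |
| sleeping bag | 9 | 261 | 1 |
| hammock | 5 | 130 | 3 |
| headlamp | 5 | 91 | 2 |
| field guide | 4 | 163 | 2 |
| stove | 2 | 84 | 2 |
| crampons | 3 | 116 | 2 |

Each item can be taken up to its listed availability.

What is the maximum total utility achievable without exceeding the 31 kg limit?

Density check — satellite beacon 43.00, stove 42.00, tent 41.50, field guide 40.75 are the best per kg.
The ratio heuristic lands on tent + thermos + 2×satellite beacon + 2×field guide + 2×stove + 2×crampons (1209) but leaves 1 kg idle.
Replace satellite beacon and 2×crampons with thermos: the trade gains 39 net, giving 1248 at 31 kg.
Every other selection either busts 31 kg or exceeds an availability limit or fails to beat 1248.

1248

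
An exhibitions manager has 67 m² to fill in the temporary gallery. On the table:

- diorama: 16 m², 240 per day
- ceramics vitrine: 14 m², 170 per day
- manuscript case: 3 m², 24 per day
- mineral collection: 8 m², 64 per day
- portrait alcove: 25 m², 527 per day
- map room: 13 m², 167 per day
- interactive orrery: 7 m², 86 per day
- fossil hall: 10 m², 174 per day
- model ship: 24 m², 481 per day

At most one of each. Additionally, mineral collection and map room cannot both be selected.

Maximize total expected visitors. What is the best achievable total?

1268

Taking portrait alcove + interactive orrery + fossil hall + model ship: 66 m² used, 1268 in expected visitors.
The spare 1 m² is too small for any remaining exhibit, and no feasible exchange beats 1268.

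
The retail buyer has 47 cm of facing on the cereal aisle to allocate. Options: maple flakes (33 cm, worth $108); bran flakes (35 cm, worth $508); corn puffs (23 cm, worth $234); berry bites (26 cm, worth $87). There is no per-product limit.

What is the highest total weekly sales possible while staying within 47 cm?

508

By weekly sales per cm: bran flakes 14.51, corn puffs 10.17, berry bites 3.35 lead.
Best packing: bran flakes — 35 cm, 508 total.
The spare 12 cm is too small for any remaining product, and no exchange beats 508.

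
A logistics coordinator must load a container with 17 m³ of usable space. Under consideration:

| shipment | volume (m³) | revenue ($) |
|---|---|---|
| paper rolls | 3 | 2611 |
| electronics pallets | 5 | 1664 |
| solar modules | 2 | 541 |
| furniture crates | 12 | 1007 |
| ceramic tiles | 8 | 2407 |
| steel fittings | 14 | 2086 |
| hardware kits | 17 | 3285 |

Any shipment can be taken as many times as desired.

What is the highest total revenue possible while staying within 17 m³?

13596

Taking 5×paper rolls + solar modules: 17 m³ used, 13596 in revenue.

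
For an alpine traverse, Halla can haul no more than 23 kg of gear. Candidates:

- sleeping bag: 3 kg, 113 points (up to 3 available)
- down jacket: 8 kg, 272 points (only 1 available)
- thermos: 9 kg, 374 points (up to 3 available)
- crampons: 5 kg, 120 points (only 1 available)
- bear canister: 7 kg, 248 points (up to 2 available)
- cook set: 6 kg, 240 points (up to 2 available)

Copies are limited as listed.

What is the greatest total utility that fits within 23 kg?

The ratio heuristic lands on sleeping bag + 2×thermos (861) but leaves 2 kg idle.
The 12 kg tied up in sleeping bag and thermos is better spent on down jacket + cook set — total rises to 886 (23 kg).
That's the maximum — no swap from here does better than 886.

886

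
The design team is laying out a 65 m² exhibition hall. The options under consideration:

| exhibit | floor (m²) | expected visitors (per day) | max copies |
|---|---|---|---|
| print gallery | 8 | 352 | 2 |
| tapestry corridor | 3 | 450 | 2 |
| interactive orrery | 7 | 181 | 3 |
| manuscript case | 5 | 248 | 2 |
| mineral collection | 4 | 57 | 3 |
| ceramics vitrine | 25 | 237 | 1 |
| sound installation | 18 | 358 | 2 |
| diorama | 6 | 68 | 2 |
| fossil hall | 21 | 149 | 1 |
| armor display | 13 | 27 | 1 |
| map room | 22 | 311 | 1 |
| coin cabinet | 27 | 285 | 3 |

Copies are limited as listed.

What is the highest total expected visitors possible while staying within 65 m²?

2820

A density-first pass picks 2×print gallery + 2×tapestry corridor + 3×interactive orrery + 2×manuscript case + 3×mineral collection — 2814 at 65 m².
Dropping interactive orrery and 3×mineral collection frees 19 m²; slotting in sound installation (18 m²) lifts the total to 2820 at 64 m².
Nothing else within 65 m² beats 2820.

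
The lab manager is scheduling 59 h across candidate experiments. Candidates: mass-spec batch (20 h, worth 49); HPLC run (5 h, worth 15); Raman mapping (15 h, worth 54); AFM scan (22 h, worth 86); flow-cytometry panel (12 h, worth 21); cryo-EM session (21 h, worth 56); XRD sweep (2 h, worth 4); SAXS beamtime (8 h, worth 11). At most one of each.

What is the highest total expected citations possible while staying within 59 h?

196

Ranking by ratio (expected citations/h): AFM scan 3.91, Raman mapping 3.60, HPLC run 3.00.
A density-first pass picks HPLC run + Raman mapping + AFM scan + flow-cytometry panel + XRD sweep — 180 at 56 h.
Dropping HPLC run and flow-cytometry panel and XRD sweep frees 19 h; slotting in cryo-EM session (21 h) lifts the total to 196 at 58 h.
The spare 1 h is too small for any remaining experiment, and no exchange beats 196.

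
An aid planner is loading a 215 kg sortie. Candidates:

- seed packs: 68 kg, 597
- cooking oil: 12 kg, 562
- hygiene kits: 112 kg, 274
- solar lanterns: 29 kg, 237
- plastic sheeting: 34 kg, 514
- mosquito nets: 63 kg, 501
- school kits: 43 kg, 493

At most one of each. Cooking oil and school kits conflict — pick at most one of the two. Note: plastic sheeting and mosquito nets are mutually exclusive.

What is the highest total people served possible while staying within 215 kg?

Seed packs + cooking oil + solar lanterns + plastic sheeting uses 143 of the 215 kg and totals 1910.
No other feasible combination exceeds 1910.

1910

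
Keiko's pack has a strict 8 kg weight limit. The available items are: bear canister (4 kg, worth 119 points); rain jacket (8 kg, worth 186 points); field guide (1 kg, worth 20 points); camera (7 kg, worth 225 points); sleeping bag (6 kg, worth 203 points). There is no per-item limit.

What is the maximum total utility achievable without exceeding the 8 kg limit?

A density-first pass picks 2×field guide + sleeping bag — 243 at 8 kg.
Dropping field guide and sleeping bag frees 7 kg; slotting in camera (7 kg) lifts the total to 245 at 8 kg.
Nothing else within 8 kg beats 245.

245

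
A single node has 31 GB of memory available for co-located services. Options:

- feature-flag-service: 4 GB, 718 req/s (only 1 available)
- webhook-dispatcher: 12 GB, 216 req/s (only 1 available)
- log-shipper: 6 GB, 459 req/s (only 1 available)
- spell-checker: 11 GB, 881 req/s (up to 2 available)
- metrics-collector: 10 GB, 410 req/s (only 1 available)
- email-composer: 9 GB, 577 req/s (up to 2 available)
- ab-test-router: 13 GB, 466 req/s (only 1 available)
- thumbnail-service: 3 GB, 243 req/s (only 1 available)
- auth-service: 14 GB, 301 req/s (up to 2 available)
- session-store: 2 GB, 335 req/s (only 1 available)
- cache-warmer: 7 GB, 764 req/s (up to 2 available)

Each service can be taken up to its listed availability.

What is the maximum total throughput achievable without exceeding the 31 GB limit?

3462

The ratio heuristic lands on feature-flag-service + log-shipper + thumbnail-service + session-store + 2×cache-warmer (3283) but leaves 2 GB idle.
Replace log-shipper and thumbnail-service with spell-checker: the trade gains 179 net, giving 3462 at 31 GB.
Nothing else within 31 GB beats 3462.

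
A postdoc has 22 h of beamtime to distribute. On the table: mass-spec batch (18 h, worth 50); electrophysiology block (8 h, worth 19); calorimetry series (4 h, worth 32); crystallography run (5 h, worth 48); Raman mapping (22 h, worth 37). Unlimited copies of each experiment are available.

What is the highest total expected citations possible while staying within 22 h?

Density check — crystallography run 9.60, calorimetry series 8.00, mass-spec batch 2.78, electrophysiology block 2.38 are the best per h.
Best packing: 3×calorimetry series + 2×crystallography run — 22 h, 192 total.

192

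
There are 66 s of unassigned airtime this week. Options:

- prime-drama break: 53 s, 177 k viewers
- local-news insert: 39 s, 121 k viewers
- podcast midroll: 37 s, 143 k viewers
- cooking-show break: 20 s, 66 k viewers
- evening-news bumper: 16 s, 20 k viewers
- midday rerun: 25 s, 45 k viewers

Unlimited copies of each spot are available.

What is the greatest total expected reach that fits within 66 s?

209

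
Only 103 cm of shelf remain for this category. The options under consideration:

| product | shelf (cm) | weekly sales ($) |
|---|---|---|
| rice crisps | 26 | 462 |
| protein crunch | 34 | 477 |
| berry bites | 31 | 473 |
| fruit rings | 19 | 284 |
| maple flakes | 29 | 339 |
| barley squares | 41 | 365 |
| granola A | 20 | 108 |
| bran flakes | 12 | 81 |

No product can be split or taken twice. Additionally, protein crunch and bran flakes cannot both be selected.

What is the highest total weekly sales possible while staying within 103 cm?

Density check — rice crisps 17.77, berry bites 15.26, fruit rings 14.95 are the best per cm.
A density-first pass picks rice crisps + berry bites + fruit rings + bran flakes — 1300 at 88 cm.
Replace fruit rings and bran flakes with protein crunch: the trade gains 112 net, giving 1412 at 91 cm.
The closest alternative, rice crisps + berry bites + maple flakes + bran flakes, reaches only 1355.

1412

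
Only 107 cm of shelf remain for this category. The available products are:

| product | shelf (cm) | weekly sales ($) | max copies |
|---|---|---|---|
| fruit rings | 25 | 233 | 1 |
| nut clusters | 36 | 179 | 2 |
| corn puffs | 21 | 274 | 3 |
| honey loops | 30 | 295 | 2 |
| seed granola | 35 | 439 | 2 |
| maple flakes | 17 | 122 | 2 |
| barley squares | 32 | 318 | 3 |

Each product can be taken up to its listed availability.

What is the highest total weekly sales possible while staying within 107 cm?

The ratio heuristic lands on 3×corn puffs + seed granola (1261) but leaves 9 cm idle.
The 21 cm tied up in corn puffs is better spent on honey loops — total rises to 1282 (107 cm).
Nothing else within 107 cm beats 1282.

1282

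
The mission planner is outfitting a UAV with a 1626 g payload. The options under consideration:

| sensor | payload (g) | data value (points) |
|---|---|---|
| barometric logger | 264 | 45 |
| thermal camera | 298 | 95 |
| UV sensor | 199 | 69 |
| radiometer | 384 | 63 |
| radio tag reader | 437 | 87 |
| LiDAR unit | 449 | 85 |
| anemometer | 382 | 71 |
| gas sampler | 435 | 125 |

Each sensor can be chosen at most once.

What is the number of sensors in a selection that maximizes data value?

The maximum data value within 1626 g is 405.
barometric logger + thermal camera + UV sensor + anemometer + gas sampler hits 405 at 1578 g.
Any selection reaching 405 contains exactly 5 sensors.

5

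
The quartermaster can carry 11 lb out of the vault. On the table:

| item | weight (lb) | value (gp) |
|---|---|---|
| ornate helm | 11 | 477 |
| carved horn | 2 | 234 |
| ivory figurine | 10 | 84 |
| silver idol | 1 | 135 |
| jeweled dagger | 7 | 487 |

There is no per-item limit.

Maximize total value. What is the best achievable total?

1485

Taking 11×silver idol: 11 lb used, 1485 in value.
Nothing else within 11 lb beats 1485.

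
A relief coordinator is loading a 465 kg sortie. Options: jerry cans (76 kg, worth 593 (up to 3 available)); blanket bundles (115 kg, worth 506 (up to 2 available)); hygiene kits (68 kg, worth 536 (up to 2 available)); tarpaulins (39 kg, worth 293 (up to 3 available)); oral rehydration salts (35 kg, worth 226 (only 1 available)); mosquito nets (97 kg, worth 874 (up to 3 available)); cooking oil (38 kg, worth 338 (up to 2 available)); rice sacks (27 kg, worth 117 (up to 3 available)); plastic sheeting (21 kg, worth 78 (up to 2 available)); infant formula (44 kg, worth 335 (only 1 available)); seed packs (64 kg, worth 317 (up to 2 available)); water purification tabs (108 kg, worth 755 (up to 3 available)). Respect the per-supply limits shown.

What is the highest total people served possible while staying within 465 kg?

A density-first pass picks hygiene kits + 3×mosquito nets + 2×cooking oil + rice sacks — 3951 at 462 kg.
The 65 kg tied up in cooking oil and rice sacks is better spent on hygiene kits — total rises to 4032 (465 kg).

4032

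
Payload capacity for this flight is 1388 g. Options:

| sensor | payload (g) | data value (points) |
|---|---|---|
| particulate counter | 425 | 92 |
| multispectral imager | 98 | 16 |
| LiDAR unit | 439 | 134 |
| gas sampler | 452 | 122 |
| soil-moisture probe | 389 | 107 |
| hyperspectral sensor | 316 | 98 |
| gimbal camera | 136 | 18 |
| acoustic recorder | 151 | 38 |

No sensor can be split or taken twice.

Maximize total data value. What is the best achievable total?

392

Density check — hyperspectral sensor 0.31, LiDAR unit 0.31, soil-moisture probe 0.28 are the best per g.
The ratio heuristic lands on LiDAR unit + soil-moisture probe + hyperspectral sensor + acoustic recorder (377) but leaves 93 g idle.
Dropping soil-moisture probe frees 389 g; slotting in gas sampler (452 g) lifts the total to 392 at 1358 g.
Next best is multispectral imager + LiDAR unit + gas sampler + soil-moisture probe at 379 (1378 g) — short by 13.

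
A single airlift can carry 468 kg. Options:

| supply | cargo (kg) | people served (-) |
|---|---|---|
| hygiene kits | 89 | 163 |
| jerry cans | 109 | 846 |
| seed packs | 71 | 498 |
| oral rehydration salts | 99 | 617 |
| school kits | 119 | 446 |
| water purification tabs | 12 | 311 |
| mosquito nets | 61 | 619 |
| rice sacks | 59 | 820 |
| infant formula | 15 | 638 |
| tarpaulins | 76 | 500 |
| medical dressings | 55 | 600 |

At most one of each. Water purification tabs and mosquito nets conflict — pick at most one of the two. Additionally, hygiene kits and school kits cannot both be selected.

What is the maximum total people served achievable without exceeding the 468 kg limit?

4521

Taking jerry cans + seed packs + mosquito nets + rice sacks + infant formula + tarpaulins + medical dressings: 446 kg used, 4521 in people served.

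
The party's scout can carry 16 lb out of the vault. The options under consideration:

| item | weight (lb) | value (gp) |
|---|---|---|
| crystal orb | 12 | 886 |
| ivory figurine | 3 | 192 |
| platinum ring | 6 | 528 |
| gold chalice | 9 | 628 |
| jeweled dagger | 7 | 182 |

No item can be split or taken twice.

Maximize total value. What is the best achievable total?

1156

Ranking by ratio (value/lb): platinum ring 88.00, crystal orb 73.83, gold chalice 69.78.
Best packing: platinum ring + gold chalice — 15 lb, 1156 total.
Runner-up crystal orb + ivory figurine tops out at 1078.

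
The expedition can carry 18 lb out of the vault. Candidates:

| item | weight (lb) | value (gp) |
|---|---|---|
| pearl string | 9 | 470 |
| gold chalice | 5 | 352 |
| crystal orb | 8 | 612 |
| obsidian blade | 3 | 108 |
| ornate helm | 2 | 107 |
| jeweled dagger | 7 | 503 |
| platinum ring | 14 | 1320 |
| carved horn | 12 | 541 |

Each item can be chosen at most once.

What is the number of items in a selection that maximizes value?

2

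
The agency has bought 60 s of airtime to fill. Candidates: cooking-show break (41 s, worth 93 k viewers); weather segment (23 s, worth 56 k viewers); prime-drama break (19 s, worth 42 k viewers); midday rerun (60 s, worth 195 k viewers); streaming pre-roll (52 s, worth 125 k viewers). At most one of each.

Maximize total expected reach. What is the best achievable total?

195

Best packing: midday rerun — 60 s, 195 total.
Next best is cooking-show break + prime-drama break at 135 (60 s) — short by 60.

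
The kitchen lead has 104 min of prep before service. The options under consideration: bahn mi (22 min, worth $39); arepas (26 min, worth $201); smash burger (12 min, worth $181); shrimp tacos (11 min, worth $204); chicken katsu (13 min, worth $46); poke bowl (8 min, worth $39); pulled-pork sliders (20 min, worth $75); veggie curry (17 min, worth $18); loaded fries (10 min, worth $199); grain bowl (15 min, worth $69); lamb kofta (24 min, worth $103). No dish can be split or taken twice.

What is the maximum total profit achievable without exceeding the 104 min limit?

973

Greedy by ratio would take arepas + smash burger + shrimp tacos + poke bowl + pulled-pork sliders + loaded fries + grain bowl: 102 min used, total 968.
The 35 min tied up in pulled-pork sliders and grain bowl is better spent on chicken katsu + lamb kofta — total rises to 973 (104 min).
Nothing else within 104 min beats 973.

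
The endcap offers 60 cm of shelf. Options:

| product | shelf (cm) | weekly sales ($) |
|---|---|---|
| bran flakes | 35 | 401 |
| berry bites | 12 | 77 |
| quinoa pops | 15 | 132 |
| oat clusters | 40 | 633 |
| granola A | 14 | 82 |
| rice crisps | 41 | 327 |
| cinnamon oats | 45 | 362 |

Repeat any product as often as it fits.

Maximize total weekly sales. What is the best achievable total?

765

Density check — oat clusters 15.82, bran flakes 11.46, quinoa pops 8.80, cinnamon oats 8.04 are the best per cm.
Quinoa pops + oat clusters uses 55 of the 60 cm and totals 765.
That's the maximum — no swap from here does better than 765.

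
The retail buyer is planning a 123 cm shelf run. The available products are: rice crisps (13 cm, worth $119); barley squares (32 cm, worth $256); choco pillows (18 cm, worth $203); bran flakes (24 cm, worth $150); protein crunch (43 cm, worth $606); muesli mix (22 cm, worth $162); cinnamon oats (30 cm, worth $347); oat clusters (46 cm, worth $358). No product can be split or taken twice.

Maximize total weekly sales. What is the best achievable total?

1412

Filling by ratio: rice crisps + choco pillows + protein crunch + cinnamon oats for 1275, with 19 cm left unused.
Dropping rice crisps frees 13 cm; slotting in barley squares (32 cm) lifts the total to 1412 at 123 cm.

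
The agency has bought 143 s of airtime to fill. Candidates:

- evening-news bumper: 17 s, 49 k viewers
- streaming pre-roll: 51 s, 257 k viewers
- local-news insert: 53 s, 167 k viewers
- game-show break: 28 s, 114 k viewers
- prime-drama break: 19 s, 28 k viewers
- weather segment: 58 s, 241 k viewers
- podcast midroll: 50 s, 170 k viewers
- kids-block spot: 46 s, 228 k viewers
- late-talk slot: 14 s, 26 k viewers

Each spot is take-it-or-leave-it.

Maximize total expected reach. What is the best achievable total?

By expected reach per s: streaming pre-roll 5.04, kids-block spot 4.96, weather segment 4.16 lead.
Taking evening-news bumper + streaming pre-roll + game-show break + kids-block spot: 142 s used, 648 in expected reach.
That's the maximum — no swap from here does better than 648.

648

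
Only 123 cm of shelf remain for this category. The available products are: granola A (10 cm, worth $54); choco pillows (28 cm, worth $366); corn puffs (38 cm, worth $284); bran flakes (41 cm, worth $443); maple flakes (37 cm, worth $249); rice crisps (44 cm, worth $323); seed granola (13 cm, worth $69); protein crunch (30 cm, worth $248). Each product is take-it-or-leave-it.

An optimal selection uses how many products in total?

4

Optimal total is 1186.
One optimal bundle: granola A + choco pillows + bran flakes + rice crisps (123 cm).
All optima have 4 products.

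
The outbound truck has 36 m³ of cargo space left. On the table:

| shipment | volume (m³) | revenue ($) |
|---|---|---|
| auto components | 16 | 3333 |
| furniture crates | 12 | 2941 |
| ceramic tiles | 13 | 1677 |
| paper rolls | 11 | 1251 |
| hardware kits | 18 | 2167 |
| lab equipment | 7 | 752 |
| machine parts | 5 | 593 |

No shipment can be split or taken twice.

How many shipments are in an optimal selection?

3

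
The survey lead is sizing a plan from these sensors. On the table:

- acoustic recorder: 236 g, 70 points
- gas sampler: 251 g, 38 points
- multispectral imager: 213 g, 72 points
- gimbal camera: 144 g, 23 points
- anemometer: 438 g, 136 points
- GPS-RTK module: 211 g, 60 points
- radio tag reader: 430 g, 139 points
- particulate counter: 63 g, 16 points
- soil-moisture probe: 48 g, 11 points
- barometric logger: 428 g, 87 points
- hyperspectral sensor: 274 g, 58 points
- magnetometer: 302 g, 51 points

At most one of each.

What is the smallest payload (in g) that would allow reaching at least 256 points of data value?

854

Minimise g subject to total data value ≥ 256.
multispectral imager + GPS-RTK module + radio tag reader: 271 data value at 854 g.
Below 854 g the best achievable stays under 256.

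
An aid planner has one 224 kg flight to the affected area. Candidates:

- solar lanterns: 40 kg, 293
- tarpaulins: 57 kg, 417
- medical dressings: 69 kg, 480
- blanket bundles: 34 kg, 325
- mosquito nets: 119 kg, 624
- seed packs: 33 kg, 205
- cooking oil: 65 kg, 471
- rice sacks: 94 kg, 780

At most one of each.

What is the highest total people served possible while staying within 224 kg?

Filling by ratio: solar lanterns + blanket bundles + seed packs + rice sacks for 1603, with 23 kg left unused.
The 40 kg tied up in solar lanterns is better spent on tarpaulins — total rises to 1727 (218 kg).
Every other selection either busts 224 kg or fails to beat 1727.

1727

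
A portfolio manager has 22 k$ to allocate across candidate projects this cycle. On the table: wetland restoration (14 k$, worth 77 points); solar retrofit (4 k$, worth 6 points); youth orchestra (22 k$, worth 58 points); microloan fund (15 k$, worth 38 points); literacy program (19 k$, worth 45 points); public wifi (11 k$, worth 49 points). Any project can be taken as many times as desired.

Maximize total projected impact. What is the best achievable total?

98

Taking the top-ratio projects first gives wetland restoration + 2×solar retrofit for 89 (22 k$).
Dropping wetland restoration and 2×solar retrofit frees 22 k$; slotting in 2×public wifi (22 k$) lifts the total to 98 at 22 k$.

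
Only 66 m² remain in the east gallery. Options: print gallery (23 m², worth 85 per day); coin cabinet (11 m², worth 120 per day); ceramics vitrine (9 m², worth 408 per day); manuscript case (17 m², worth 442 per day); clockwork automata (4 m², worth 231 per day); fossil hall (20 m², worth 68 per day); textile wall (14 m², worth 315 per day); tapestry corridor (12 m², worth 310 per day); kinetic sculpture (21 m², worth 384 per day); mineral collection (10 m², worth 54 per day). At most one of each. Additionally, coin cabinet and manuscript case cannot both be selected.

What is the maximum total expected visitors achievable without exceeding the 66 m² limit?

1780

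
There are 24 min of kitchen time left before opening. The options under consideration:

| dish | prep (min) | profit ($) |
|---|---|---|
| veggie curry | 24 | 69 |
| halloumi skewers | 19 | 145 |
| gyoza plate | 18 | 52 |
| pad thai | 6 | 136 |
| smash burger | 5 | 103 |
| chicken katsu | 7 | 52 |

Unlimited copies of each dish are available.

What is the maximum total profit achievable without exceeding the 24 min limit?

By profit per min: pad thai 22.67, smash burger 20.60, halloumi skewers 7.63, chicken katsu 7.43 lead.
The ratio ordering already packs tightly: 4×pad thai, 24 min, 544.
That's the maximum — no swap from here does better than 544.

544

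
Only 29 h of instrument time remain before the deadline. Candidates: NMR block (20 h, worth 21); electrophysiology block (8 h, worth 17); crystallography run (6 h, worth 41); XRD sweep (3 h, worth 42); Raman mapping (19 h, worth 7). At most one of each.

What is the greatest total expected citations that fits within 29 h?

104

Taking the top-ratio experiments first gives electrophysiology block + crystallography run + XRD sweep for 100 (17 h).
The 8 h tied up in electrophysiology block is better spent on NMR block — total rises to 104 (29 h).
An exhaustive check of the 32 subsets confirms 104.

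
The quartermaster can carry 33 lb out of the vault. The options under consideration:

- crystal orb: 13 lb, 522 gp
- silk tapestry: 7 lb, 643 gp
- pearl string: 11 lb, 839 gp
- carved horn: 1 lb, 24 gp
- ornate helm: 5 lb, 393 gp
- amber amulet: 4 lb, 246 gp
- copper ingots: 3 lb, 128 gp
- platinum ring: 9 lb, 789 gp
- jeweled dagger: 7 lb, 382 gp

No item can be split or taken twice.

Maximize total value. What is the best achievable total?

2688

Silk tapestry + pearl string + carved horn + ornate helm + platinum ring uses 33 of the 33 lb and totals 2688.
Runner-up silk tapestry + pearl string + ornate helm + platinum ring tops out at 2664.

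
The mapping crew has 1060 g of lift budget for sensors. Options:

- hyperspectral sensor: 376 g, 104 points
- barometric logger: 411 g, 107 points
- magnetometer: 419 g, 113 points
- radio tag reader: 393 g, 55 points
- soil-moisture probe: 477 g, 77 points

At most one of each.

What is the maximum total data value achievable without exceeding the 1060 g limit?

220

By data value per g: hyperspectral sensor 0.28, magnetometer 0.27, barometric logger 0.26 lead.
The ratio heuristic lands on hyperspectral sensor + magnetometer (217) but leaves 265 g idle.
Dropping hyperspectral sensor frees 376 g; slotting in barometric logger (411 g) lifts the total to 220 at 830 g.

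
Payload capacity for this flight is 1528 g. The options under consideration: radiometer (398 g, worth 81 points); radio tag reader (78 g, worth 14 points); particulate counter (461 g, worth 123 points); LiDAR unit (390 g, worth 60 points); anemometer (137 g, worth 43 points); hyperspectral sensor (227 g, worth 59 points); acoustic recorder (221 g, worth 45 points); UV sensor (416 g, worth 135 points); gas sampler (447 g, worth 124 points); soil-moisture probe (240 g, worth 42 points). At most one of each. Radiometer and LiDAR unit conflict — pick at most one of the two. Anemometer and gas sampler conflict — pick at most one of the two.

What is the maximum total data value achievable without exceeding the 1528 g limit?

405

Taking particulate counter + anemometer + hyperspectral sensor + acoustic recorder + UV sensor: 1462 g used, 405 in data value.
Next best is particulate counter + anemometer + hyperspectral sensor + UV sensor + soil-moisture probe at 402 (1481 g) — short by 3.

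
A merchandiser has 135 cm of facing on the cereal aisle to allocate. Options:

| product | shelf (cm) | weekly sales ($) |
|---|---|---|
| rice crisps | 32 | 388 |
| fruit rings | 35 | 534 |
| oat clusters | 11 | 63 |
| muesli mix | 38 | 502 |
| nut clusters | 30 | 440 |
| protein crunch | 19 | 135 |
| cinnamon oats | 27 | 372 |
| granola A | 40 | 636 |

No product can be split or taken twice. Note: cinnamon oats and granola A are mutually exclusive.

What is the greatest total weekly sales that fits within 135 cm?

1864

Best packing: rice crisps + fruit rings + muesli mix + nut clusters — 135 cm, 1864 total.
Every other selection either busts 135 cm or breaks a pairing rule or fails to beat 1864.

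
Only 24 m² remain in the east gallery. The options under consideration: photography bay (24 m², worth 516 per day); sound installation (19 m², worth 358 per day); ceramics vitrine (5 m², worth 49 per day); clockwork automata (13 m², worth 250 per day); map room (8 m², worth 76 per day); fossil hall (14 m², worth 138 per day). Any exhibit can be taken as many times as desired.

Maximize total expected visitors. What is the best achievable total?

516

Taking photography bay: 24 m² used, 516 in expected visitors.
Nothing else within 24 m² beats 516.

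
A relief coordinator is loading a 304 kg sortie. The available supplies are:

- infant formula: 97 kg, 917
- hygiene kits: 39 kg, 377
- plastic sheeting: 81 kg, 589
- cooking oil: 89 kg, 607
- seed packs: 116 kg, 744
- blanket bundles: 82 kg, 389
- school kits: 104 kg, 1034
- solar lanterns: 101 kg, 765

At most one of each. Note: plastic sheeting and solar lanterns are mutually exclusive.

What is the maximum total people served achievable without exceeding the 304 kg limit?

The ratio heuristic lands on infant formula + hygiene kits + school kits (2328) but leaves 64 kg idle.
Dropping hygiene kits frees 39 kg; slotting in solar lanterns (101 kg) lifts the total to 2716 at 302 kg.
Next best is infant formula + cooking oil + school kits at 2558 (290 kg) — short by 158.

2716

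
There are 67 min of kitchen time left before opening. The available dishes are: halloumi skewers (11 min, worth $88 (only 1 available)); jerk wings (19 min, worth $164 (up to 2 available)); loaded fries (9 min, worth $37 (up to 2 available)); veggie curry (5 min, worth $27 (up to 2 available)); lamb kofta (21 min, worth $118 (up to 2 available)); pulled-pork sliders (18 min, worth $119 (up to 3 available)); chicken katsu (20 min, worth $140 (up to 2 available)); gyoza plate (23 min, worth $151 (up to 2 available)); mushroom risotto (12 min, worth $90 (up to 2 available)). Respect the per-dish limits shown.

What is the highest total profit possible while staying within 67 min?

535

Greedy by ratio would take halloumi skewers + 2×jerk wings + veggie curry + mushroom risotto: 66 min used, total 533.
The 11 min tied up in halloumi skewers is better spent on mushroom risotto — total rises to 535 (67 min).
That's the maximum — no swap from here does better than 535.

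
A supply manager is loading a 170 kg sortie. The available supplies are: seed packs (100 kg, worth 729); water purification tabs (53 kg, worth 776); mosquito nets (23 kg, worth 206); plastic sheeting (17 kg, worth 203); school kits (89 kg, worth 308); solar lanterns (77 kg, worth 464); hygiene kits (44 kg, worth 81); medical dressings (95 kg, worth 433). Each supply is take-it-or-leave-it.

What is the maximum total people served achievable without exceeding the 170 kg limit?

1708

By people served per kg: water purification tabs 14.64, plastic sheeting 11.94, mosquito nets 8.96, seed packs 7.29 lead.
Greedy by ratio would take water purification tabs + mosquito nets + plastic sheeting + solar lanterns: 170 kg used, total 1649.
The 100 kg tied up in mosquito nets and solar lanterns is better spent on seed packs — total rises to 1708 (170 kg).
Next best is water purification tabs + mosquito nets + plastic sheeting + solar lanterns at 1649 (170 kg) — short by 59.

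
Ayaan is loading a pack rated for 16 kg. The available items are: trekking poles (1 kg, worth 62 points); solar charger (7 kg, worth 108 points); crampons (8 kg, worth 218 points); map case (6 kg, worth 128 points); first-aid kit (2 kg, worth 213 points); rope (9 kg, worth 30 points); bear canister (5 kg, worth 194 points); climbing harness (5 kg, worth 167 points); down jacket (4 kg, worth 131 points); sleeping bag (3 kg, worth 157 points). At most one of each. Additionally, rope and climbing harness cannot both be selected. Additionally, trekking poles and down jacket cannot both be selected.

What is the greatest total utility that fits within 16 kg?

Best packing: trekking poles + first-aid kit + bear canister + climbing harness + sleeping bag — 16 kg, 793 total.

793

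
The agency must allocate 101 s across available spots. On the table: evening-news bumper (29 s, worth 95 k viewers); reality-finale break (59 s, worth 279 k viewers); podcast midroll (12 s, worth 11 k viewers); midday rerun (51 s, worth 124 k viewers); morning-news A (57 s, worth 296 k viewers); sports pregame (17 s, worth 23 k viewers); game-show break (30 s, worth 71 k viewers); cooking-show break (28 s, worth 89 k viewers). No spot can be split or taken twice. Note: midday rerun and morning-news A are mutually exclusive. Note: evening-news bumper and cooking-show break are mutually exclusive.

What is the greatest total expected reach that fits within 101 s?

Density check — morning-news A 5.19, reality-finale break 4.73, evening-news bumper 3.28, cooking-show break 3.18 are the best per s.
Best packing: evening-news bumper + podcast midroll + morning-news A — 98 s, 402 total.

402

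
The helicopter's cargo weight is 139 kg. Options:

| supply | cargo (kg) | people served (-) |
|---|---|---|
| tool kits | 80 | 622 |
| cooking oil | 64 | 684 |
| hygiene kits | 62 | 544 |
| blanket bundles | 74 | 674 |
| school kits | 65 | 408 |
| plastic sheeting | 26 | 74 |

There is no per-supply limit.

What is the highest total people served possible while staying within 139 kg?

Density check — cooking oil 10.69, blanket bundles 9.11, hygiene kits 8.77, tool kits 7.78 are the best per kg.
The ratio ordering already packs tightly: 2×cooking oil, 128 kg, 1368.
That's the maximum — no swap from here does better than 1368.

1368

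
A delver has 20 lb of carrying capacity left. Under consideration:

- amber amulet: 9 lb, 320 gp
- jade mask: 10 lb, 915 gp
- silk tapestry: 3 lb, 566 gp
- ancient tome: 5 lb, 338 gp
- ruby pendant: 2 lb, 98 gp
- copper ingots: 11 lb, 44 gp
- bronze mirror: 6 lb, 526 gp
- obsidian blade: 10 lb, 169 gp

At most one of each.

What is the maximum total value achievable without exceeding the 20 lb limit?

2007

The ratio ordering already packs tightly: jade mask + silk tapestry + bronze mirror, 19 lb, 2007.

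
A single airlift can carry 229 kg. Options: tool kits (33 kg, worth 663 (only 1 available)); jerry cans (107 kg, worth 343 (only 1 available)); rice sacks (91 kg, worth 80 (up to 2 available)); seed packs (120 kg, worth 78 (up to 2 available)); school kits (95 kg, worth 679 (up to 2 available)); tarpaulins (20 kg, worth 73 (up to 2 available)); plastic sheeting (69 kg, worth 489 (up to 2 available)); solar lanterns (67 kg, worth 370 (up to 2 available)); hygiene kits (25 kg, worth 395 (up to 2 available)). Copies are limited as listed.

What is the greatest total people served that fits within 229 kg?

The ratio heuristic lands on tool kits + school kits + 2×tarpaulins + 2×hygiene kits (2278) but leaves 11 kg idle.
Replace school kits and 2×tarpaulins with 2×plastic sheeting: the trade gains 153 net, giving 2431 at 221 kg.
Nothing else within 229 kg beats 2431.

2431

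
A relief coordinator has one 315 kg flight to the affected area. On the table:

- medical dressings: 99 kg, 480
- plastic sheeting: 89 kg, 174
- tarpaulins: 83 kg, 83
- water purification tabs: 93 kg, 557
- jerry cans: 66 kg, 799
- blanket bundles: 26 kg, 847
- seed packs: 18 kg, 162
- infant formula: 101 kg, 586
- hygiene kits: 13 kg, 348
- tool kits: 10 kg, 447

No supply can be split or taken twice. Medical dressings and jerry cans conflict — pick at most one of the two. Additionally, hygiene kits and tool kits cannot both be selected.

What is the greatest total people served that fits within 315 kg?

Water purification tabs + jerry cans + blanket bundles + seed packs + infant formula + tool kits uses 314 of the 315 kg and totals 3398.
Next best is water purification tabs + jerry cans + blanket bundles + infant formula + tool kits at 3236 (296 kg) — short by 162.

3398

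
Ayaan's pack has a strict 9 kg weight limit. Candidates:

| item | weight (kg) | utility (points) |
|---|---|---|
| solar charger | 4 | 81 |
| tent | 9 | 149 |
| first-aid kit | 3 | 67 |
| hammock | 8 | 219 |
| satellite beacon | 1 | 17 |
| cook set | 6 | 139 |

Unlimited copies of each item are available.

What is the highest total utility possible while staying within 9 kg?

236

Taking hammock + satellite beacon: 9 kg used, 236 in utility.
Nothing else within 9 kg beats 236.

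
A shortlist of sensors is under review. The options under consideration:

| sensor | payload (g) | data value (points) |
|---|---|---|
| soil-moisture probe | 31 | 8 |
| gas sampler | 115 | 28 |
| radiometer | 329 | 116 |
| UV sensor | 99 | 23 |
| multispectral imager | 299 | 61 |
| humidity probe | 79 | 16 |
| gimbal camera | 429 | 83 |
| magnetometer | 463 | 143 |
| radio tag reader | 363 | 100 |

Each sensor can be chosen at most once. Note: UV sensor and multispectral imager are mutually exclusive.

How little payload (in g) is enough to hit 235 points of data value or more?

Minimise g subject to total data value ≥ 235.
radiometer + UV sensor + radio tag reader reaches 239 using 791 g.
No combination under 791 g hits 235.

791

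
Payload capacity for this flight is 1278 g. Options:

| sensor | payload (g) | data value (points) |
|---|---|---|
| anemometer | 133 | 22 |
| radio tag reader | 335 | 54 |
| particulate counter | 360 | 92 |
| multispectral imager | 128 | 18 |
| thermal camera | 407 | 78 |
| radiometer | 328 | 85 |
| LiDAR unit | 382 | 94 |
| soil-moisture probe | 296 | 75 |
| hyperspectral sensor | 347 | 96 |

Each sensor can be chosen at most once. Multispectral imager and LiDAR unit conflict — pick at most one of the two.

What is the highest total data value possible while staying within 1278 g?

304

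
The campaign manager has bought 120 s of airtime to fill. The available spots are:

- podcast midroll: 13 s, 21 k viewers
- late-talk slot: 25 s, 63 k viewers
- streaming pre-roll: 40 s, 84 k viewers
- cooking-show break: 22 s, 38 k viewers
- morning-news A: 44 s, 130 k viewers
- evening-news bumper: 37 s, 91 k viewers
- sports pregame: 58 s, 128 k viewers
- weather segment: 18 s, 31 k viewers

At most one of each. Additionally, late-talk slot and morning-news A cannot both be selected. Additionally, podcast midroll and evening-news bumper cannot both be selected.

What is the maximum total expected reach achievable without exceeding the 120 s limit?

289

By expected reach per s: morning-news A 2.95, late-talk slot 2.52, evening-news bumper 2.46 lead.
Best packing: morning-news A + sports pregame + weather segment — 120 s, 289 total.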